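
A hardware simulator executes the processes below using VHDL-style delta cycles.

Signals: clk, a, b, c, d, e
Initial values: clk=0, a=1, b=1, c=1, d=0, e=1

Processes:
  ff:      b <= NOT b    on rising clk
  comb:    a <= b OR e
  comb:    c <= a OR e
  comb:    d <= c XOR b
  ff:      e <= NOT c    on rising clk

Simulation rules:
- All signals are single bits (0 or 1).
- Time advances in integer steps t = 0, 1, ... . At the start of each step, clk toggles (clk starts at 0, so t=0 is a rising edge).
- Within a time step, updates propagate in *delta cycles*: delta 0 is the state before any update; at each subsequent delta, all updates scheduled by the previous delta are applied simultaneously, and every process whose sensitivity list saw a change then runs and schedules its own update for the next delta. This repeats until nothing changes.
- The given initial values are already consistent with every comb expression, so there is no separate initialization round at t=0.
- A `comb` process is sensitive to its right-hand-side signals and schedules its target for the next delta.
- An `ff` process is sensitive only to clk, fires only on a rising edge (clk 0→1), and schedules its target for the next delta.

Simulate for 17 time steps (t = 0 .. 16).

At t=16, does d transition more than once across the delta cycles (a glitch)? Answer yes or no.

yes

[bits: a,b,clk,d,c,e]
t=0: Δ0=110011 Δ1=111011 Δ2=101010 Δ3=001110 Δ4=001100 Δ5=001000 | 5Δ
t=1: Δ0=001000 Δ1=000000 | 1Δ
t=2: Δ0=000000 Δ1=001000 Δ2=011001 Δ3=111111 Δ4=111011 | 4Δ
t=3: Δ0=111011 Δ1=110011 | 1Δ
t=4: Δ0=110011 Δ1=111011 Δ2=101010 Δ3=001110 Δ4=001100 Δ5=001000 | 5Δ
t=5: Δ0=001000 Δ1=000000 | 1Δ
t=6: Δ0=000000 Δ1=001000 Δ2=011001 Δ3=111111 Δ4=111011 | 4Δ
t=7: Δ0=111011 Δ1=110011 | 1Δ
t=8: Δ0=110011 Δ1=111011 Δ2=101010 Δ3=001110 Δ4=001100 Δ5=001000 | 5Δ
t=9: Δ0=001000 Δ1=000000 | 1Δ
t=10: Δ0=000000 Δ1=001000 Δ2=011001 Δ3=111111 Δ4=111011 | 4Δ
t=11: Δ0=111011 Δ1=110011 | 1Δ
t=12: Δ0=110011 Δ1=111011 Δ2=101010 Δ3=001110 Δ4=001100 Δ5=001000 | 5Δ
t=13: Δ0=001000 Δ1=000000 | 1Δ
t=14: Δ0=000000 Δ1=001000 Δ2=011001 Δ3=111111 Δ4=111011 | 4Δ
t=15: Δ0=111011 Δ1=110011 | 1Δ
t=16: Δ0=110011 Δ1=111011 Δ2=101010 Δ3=001110 Δ4=001100 Δ5=001000 | 5Δ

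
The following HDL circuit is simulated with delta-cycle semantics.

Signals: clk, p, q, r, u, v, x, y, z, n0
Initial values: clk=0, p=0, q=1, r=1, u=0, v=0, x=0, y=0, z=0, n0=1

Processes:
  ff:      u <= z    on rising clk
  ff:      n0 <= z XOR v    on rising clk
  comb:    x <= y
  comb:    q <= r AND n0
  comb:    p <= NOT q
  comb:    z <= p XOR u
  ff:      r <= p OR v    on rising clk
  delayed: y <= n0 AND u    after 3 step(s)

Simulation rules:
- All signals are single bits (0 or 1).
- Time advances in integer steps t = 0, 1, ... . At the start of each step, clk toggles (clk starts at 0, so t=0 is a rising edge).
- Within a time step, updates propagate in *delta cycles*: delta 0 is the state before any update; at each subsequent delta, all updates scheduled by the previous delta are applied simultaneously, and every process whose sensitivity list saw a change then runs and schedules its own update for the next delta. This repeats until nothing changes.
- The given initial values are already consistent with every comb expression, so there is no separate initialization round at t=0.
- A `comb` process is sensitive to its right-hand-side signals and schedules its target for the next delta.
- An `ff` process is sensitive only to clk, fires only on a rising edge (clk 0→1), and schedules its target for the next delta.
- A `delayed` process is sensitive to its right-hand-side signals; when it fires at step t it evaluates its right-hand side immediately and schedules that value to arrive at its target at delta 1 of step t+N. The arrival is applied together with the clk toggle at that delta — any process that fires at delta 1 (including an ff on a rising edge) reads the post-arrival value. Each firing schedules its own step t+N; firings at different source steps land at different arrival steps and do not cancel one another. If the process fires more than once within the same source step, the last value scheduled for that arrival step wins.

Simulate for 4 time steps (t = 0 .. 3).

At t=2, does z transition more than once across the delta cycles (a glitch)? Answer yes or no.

[bits: v,y,u,z,clk,p,r,q,n0,x]
t=0: Δ0=0000001110 Δ1=0000101110 Δ2=0000100100 Δ3=0000100000 Δ4=0000110000 Δ5=0001110000 | 5Δ
t=1: Δ0=0001110000 Δ1=0001010000 | 1Δ
t=2: Δ0=0001010000 Δ1=0001110000 Δ2=0011111010 Δ3=0010111110 Δ4=0010101110 Δ5=0011101110 | 5Δ
t=3: Δ0=0011101110 Δ1=0011001110 | 1Δ

yes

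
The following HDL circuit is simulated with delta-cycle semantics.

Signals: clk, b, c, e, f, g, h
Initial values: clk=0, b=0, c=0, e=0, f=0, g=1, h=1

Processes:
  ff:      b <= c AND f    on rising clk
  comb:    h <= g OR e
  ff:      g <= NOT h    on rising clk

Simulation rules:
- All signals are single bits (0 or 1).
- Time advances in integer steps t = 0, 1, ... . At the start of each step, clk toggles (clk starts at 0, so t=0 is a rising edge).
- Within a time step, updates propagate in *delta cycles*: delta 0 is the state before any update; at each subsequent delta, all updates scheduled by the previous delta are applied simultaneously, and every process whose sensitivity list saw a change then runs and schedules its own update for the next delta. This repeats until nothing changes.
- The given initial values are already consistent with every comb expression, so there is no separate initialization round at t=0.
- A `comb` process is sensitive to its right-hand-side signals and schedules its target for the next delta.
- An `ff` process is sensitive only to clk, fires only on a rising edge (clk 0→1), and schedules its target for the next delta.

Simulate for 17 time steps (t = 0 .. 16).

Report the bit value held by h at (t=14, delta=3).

1

t=0 Δ0: g=1 h=1 f=0 c=0 e=0 b=0 clk=0
  Δ1: clk:0→1
  Δ2: g:1→0
  Δ3: h:1→0
  (3Δ to stable)
t=1 Δ0: g=0 h=0 f=0 c=0 e=0 b=0 clk=1
  Δ1: clk:1→0
  (1Δ to stable)
t=2 Δ0: g=0 h=0 f=0 c=0 e=0 b=0 clk=0
  Δ1: clk:0→1
  Δ2: g:0→1
  Δ3: h:0→1
  (3Δ to stable)
t=3 Δ0: g=1 h=1 f=0 c=0 e=0 b=0 clk=1
  Δ1: clk:1→0
  (1Δ to stable)
t=4 Δ0: g=1 h=1 f=0 c=0 e=0 b=0 clk=0
  Δ1: clk:0→1
  Δ2: g:1→0
  Δ3: h:1→0
  (3Δ to stable)
t=5 Δ0: g=0 h=0 f=0 c=0 e=0 b=0 clk=1
  Δ1: clk:1→0
  (1Δ to stable)
t=6 Δ0: g=0 h=0 f=0 c=0 e=0 b=0 clk=0
  Δ1: clk:0→1
  Δ2: g:0→1
  Δ3: h:0→1
  (3Δ to stable)
t=7 Δ0: g=1 h=1 f=0 c=0 e=0 b=0 clk=1
  Δ1: clk:1→0
  (1Δ to stable)
t=8 Δ0: g=1 h=1 f=0 c=0 e=0 b=0 clk=0
  Δ1: clk:0→1
  Δ2: g:1→0
  Δ3: h:1→0
  (3Δ to stable)
t=9 Δ0: g=0 h=0 f=0 c=0 e=0 b=0 clk=1
  Δ1: clk:1→0
  (1Δ to stable)
t=10 Δ0: g=0 h=0 f=0 c=0 e=0 b=0 clk=0
  Δ1: clk:0→1
  Δ2: g:0→1
  Δ3: h:0→1
  (3Δ to stable)
t=11 Δ0: g=1 h=1 f=0 c=0 e=0 b=0 clk=1
  Δ1: clk:1→0
  (1Δ to stable)
t=12 Δ0: g=1 h=1 f=0 c=0 e=0 b=0 clk=0
  Δ1: clk:0→1
  Δ2: g:1→0
  Δ3: h:1→0
  (3Δ to stable)
t=13 Δ0: g=0 h=0 f=0 c=0 e=0 b=0 clk=1
  Δ1: clk:1→0
  (1Δ to stable)
t=14 Δ0: g=0 h=0 f=0 c=0 e=0 b=0 clk=0
  Δ1: clk:0→1
  Δ2: g:0→1
  Δ3: h:0→1
  (3Δ to stable)
t=15 Δ0: g=1 h=1 f=0 c=0 e=0 b=0 clk=1
  Δ1: clk:1→0
  (1Δ to stable)
t=16 Δ0: g=1 h=1 f=0 c=0 e=0 b=0 clk=0
  Δ1: clk:0→1
  Δ2: g:1→0
  Δ3: h:1→0
  (3Δ to stable)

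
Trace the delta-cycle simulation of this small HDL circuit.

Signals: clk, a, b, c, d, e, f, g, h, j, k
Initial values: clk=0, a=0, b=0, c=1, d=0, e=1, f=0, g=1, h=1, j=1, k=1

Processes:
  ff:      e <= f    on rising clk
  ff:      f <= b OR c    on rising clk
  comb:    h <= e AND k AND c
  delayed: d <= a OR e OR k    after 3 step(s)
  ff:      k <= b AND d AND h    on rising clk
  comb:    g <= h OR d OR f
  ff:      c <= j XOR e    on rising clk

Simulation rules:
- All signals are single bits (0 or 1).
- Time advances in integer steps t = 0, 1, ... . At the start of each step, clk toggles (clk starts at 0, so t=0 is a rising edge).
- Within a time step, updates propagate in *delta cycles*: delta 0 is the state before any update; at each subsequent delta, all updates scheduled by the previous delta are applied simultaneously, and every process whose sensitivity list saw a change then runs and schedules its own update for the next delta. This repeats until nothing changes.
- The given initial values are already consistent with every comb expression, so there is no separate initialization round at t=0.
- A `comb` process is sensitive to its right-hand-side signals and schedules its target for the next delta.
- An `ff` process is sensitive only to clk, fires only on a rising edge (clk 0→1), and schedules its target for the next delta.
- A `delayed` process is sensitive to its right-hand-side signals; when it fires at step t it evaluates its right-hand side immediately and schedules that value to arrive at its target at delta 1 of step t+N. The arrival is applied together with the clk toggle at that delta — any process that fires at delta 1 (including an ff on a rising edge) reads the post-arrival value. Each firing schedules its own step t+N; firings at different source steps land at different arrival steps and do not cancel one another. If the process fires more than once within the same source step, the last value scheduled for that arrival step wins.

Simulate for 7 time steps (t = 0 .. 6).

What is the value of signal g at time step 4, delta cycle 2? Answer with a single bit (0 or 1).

0

t=0 Δ0: b=0 j=1 d=0 e=1 f=0 k=1 g=1 clk=0 h=1 c=1 a=0
  Δ1: clk:0→1
  Δ2: e:1→0, f:0→1, k:1→0, c:1→0
  Δ3: h:1→0
  (3Δ to stable)
t=1 Δ0: b=0 j=1 d=0 e=0 f=1 k=0 g=1 clk=1 h=0 c=0 a=0
  Δ1: clk:1→0
  (1Δ to stable)
t=2 Δ0: b=0 j=1 d=0 e=0 f=1 k=0 g=1 clk=0 h=0 c=0 a=0
  Δ1: clk:0→1
  Δ2: e:0→1, f:1→0, c:0→1
  Δ3: g:1→0
  (3Δ to stable)
t=3 Δ0: b=0 j=1 d=0 e=1 f=0 k=0 g=0 clk=1 h=0 c=1 a=0
  Δ1: clk:1→0
  (1Δ to stable)
t=4 Δ0: b=0 j=1 d=0 e=1 f=0 k=0 g=0 clk=0 h=0 c=1 a=0
  Δ1: clk:0→1
  Δ2: e:1→0, f:0→1, c:1→0
  Δ3: g:0→1
  (3Δ to stable)
t=5 Δ0: b=0 j=1 d=0 e=0 f=1 k=0 g=1 clk=1 h=0 c=0 a=0
  Δ1: d:0→1, clk:1→0
  (1Δ to stable)
t=6 Δ0: b=0 j=1 d=1 e=0 f=1 k=0 g=1 clk=0 h=0 c=0 a=0
  Δ1: clk:0→1
  Δ2: e:0→1, f:1→0, c:0→1
  (2Δ to stable)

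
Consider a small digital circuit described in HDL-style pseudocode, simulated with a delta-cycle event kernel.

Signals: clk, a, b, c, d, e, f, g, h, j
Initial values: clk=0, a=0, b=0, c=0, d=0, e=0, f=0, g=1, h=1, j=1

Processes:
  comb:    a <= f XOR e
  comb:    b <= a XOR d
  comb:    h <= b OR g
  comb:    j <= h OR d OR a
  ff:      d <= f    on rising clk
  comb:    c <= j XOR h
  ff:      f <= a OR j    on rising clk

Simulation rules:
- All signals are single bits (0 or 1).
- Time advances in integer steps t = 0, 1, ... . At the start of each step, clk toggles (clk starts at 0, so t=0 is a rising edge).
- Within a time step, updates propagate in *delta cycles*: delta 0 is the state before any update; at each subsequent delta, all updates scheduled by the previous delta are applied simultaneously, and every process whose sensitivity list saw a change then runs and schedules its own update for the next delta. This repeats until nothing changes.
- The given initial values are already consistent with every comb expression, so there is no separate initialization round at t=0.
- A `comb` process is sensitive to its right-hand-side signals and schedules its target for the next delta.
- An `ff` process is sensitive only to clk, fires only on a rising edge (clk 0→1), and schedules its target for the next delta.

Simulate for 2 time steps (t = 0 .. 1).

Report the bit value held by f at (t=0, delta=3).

1

[bits: h,clk,d,b,f,j,c,a,g,e]
t=0: Δ0=1000010010 Δ1=1100010010 Δ2=1100110010 Δ3=1100110110 Δ4=1101110110 | 4Δ
t=1: Δ0=1101110110 Δ1=1001110110 | 1Δ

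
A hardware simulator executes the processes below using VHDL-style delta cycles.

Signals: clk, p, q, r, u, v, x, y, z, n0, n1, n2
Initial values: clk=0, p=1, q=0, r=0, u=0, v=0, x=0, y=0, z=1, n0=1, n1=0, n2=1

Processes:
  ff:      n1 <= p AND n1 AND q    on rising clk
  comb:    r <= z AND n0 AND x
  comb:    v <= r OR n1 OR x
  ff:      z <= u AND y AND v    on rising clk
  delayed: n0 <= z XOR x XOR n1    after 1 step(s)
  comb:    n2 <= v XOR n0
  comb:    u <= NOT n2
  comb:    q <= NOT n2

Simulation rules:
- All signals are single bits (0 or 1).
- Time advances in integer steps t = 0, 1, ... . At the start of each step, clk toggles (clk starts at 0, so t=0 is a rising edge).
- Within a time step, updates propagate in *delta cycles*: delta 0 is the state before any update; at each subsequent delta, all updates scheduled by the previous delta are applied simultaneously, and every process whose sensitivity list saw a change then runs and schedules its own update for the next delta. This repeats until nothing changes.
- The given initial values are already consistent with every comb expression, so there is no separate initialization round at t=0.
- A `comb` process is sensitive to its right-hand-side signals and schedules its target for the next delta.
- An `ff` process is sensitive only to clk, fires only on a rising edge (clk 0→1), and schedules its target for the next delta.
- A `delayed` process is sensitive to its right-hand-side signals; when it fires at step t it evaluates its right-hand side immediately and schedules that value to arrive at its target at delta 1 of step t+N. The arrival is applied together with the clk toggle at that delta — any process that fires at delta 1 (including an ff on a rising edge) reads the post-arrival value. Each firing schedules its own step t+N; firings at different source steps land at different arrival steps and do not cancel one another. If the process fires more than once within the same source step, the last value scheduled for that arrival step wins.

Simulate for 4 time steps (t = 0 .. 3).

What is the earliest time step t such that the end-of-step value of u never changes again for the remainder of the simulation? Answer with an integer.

1

t0.Δ0 q=0 z=1 x=0 n2=1 v=0 u=0 y=0 n0=1 r=0 clk=0 n1=0 p=1
t0.Δ1 q=0 z=1 x=0 n2=1 v=0 u=0 y=0 n0=1 r=0 clk=1 n1=0 p=1
t0.Δ2 q=0 z=0 x=0 n2=1 v=0 u=0 y=0 n0=1 r=0 clk=1 n1=0 p=1
t1.Δ0 q=0 z=0 x=0 n2=1 v=0 u=0 y=0 n0=1 r=0 clk=1 n1=0 p=1
t1.Δ1 q=0 z=0 x=0 n2=1 v=0 u=0 y=0 n0=0 r=0 clk=0 n1=0 p=1
t1.Δ2 q=0 z=0 x=0 n2=0 v=0 u=0 y=0 n0=0 r=0 clk=0 n1=0 p=1
t1.Δ3 q=1 z=0 x=0 n2=0 v=0 u=1 y=0 n0=0 r=0 clk=0 n1=0 p=1
t2.Δ0 q=1 z=0 x=0 n2=0 v=0 u=1 y=0 n0=0 r=0 clk=0 n1=0 p=1
t2.Δ1 q=1 z=0 x=0 n2=0 v=0 u=1 y=0 n0=0 r=0 clk=1 n1=0 p=1
t3.Δ0 q=1 z=0 x=0 n2=0 v=0 u=1 y=0 n0=0 r=0 clk=1 n1=0 p=1
t3.Δ1 q=1 z=0 x=0 n2=0 v=0 u=1 y=0 n0=0 r=0 clk=0 n1=0 p=1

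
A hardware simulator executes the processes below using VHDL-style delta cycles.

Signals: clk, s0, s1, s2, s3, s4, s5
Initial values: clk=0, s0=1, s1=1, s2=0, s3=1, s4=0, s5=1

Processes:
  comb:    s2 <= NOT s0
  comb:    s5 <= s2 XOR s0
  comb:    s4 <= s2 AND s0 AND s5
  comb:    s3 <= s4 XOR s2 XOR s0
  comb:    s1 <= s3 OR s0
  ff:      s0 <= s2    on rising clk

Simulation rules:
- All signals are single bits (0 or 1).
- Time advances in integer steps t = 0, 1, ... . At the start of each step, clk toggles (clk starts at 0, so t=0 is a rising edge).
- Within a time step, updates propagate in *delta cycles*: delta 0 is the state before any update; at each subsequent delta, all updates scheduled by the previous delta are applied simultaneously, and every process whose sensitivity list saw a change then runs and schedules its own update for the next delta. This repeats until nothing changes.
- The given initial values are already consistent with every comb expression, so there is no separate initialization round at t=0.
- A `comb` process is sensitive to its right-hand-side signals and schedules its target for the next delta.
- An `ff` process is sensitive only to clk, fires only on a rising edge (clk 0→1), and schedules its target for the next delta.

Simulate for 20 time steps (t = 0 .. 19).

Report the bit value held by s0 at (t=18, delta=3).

1

[bits: s1,s3,clk,s5,s4,s0,s2]
t=0: Δ0=1101010 Δ1=1111010 Δ2=1111000 Δ3=1010001 Δ4=0111001 Δ5=1111001 | 5Δ
t=1: Δ0=1111001 Δ1=1101001 | 1Δ
t=2: Δ0=1101001 Δ1=1111001 Δ2=1111011 Δ3=1010110 Δ4=1011010 Δ5=1111010 | 5Δ
t=3: Δ0=1111010 Δ1=1101010 | 1Δ
t=4: Δ0=1101010 Δ1=1111010 Δ2=1111000 Δ3=1010001 Δ4=0111001 Δ5=1111001 | 5Δ
t=5: Δ0=1111001 Δ1=1101001 | 1Δ
t=6: Δ0=1101001 Δ1=1111001 Δ2=1111011 Δ3=1010110 Δ4=1011010 Δ5=1111010 | 5Δ
t=7: Δ0=1111010 Δ1=1101010 | 1Δ
t=8: Δ0=1101010 Δ1=1111010 Δ2=1111000 Δ3=1010001 Δ4=0111001 Δ5=1111001 | 5Δ
t=9: Δ0=1111001 Δ1=1101001 | 1Δ
t=10: Δ0=1101001 Δ1=1111001 Δ2=1111011 Δ3=1010110 Δ4=1011010 Δ5=1111010 | 5Δ
t=11: Δ0=1111010 Δ1=1101010 | 1Δ
t=12: Δ0=1101010 Δ1=1111010 Δ2=1111000 Δ3=1010001 Δ4=0111001 Δ5=1111001 | 5Δ
t=13: Δ0=1111001 Δ1=1101001 | 1Δ
t=14: Δ0=1101001 Δ1=1111001 Δ2=1111011 Δ3=1010110 Δ4=1011010 Δ5=1111010 | 5Δ
t=15: Δ0=1111010 Δ1=1101010 | 1Δ
t=16: Δ0=1101010 Δ1=1111010 Δ2=1111000 Δ3=1010001 Δ4=0111001 Δ5=1111001 | 5Δ
t=17: Δ0=1111001 Δ1=1101001 | 1Δ
t=18: Δ0=1101001 Δ1=1111001 Δ2=1111011 Δ3=1010110 Δ4=1011010 Δ5=1111010 | 5Δ
t=19: Δ0=1111010 Δ1=1101010 | 1Δ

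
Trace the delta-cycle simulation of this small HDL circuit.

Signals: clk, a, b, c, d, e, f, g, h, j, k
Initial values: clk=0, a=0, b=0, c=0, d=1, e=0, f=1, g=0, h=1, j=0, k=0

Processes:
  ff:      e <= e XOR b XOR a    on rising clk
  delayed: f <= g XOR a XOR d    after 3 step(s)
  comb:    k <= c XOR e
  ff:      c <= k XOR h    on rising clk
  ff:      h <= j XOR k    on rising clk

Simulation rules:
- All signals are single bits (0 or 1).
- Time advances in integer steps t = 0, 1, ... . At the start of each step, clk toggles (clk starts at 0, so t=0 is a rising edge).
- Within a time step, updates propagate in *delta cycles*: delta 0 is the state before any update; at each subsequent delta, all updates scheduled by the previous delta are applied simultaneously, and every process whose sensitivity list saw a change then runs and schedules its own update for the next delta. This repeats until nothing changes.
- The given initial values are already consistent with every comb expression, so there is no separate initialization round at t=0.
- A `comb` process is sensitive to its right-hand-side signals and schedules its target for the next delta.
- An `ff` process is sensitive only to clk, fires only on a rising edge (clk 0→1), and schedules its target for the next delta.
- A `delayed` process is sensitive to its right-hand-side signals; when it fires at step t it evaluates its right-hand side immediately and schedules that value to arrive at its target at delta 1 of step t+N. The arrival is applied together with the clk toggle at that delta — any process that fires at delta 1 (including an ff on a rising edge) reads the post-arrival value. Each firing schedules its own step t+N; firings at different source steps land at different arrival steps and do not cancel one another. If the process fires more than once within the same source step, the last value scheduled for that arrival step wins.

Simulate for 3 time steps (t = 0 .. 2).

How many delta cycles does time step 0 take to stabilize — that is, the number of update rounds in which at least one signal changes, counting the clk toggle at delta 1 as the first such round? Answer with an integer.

3

[bits: g,clk,a,d,j,b,f,k,h,e,c]
t=0: Δ0=00010010100 Δ1=01010010100 Δ2=01010010001 Δ3=01010011001 | 3Δ
t=1: Δ0=01010011001 Δ1=00010011001 | 1Δ
t=2: Δ0=00010011001 Δ1=01010011001 Δ2=01010011101 | 2Δ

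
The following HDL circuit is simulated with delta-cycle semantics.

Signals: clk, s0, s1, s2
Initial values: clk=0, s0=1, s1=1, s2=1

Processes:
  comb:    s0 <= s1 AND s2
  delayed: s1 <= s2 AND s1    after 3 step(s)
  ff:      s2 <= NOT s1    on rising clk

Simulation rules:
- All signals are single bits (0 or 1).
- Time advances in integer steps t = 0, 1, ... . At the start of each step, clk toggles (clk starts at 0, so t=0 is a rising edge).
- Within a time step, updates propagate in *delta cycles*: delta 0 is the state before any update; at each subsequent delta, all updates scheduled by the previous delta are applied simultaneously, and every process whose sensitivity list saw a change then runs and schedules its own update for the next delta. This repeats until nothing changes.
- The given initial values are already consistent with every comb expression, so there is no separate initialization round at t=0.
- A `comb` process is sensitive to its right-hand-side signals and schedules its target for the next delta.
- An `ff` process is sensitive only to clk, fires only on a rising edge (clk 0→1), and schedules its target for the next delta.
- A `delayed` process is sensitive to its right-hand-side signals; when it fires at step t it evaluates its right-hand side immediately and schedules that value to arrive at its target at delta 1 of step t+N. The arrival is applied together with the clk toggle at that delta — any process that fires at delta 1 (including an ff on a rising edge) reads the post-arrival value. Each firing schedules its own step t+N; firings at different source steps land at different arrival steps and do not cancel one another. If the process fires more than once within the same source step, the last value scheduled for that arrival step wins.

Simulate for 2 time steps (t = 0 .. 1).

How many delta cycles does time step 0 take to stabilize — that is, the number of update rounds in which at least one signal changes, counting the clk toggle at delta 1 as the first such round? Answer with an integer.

t0.Δ0 s1=1 clk=0 s0=1 s2=1
t0.Δ1 s1=1 clk=1 s0=1 s2=1
t0.Δ2 s1=1 clk=1 s0=1 s2=0
t0.Δ3 s1=1 clk=1 s0=0 s2=0
t1.Δ0 s1=1 clk=1 s0=0 s2=0
t1.Δ1 s1=1 clk=0 s0=0 s2=0

3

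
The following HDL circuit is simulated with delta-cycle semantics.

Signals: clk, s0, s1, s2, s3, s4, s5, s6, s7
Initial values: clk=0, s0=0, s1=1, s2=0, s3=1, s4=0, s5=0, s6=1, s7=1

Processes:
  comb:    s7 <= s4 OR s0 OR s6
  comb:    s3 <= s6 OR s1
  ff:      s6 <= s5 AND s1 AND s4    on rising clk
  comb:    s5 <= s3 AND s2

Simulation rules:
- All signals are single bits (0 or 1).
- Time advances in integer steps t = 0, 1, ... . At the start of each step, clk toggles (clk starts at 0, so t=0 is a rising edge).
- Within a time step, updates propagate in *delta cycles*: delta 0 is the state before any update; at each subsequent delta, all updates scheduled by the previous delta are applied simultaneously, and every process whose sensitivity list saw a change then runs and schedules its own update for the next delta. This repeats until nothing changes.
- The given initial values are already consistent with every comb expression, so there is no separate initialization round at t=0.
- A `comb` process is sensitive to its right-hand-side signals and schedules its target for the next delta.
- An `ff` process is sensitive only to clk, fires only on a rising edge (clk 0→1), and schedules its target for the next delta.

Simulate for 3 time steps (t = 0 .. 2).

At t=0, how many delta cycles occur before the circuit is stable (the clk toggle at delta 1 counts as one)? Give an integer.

3

t0.Δ0 s5=0 s7=1 s2=0 s0=0 s4=0 s3=1 clk=0 s1=1 s6=1
t0.Δ1 s5=0 s7=1 s2=0 s0=0 s4=0 s3=1 clk=1 s1=1 s6=1
t0.Δ2 s5=0 s7=1 s2=0 s0=0 s4=0 s3=1 clk=1 s1=1 s6=0
t0.Δ3 s5=0 s7=0 s2=0 s0=0 s4=0 s3=1 clk=1 s1=1 s6=0
t1.Δ0 s5=0 s7=0 s2=0 s0=0 s4=0 s3=1 clk=1 s1=1 s6=0
t1.Δ1 s5=0 s7=0 s2=0 s0=0 s4=0 s3=1 clk=0 s1=1 s6=0
t2.Δ0 s5=0 s7=0 s2=0 s0=0 s4=0 s3=1 clk=0 s1=1 s6=0
t2.Δ1 s5=0 s7=0 s2=0 s0=0 s4=0 s3=1 clk=1 s1=1 s6=0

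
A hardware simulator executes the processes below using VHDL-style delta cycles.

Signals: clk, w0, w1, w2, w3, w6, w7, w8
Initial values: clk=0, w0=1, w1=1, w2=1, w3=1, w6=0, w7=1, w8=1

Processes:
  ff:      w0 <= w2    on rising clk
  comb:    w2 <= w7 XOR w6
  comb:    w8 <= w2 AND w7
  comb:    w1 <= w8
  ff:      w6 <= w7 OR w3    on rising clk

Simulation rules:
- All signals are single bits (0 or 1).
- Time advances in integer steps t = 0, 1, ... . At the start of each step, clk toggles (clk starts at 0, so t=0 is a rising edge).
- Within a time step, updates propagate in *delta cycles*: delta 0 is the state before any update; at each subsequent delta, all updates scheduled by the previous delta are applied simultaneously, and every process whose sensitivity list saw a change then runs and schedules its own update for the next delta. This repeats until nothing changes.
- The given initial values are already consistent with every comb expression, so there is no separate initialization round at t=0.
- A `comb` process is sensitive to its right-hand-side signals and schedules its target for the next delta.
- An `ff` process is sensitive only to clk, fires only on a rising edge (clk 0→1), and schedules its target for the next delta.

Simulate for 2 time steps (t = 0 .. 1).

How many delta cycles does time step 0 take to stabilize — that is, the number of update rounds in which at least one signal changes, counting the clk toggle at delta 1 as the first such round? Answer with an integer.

5

t0.Δ0 w2=1 w7=1 clk=0 w8=1 w1=1 w3=1 w6=0 w0=1
t0.Δ1 w2=1 w7=1 clk=1 w8=1 w1=1 w3=1 w6=0 w0=1
t0.Δ2 w2=1 w7=1 clk=1 w8=1 w1=1 w3=1 w6=1 w0=1
t0.Δ3 w2=0 w7=1 clk=1 w8=1 w1=1 w3=1 w6=1 w0=1
t0.Δ4 w2=0 w7=1 clk=1 w8=0 w1=1 w3=1 w6=1 w0=1
t0.Δ5 w2=0 w7=1 clk=1 w8=0 w1=0 w3=1 w6=1 w0=1
t1.Δ0 w2=0 w7=1 clk=1 w8=0 w1=0 w3=1 w6=1 w0=1
t1.Δ1 w2=0 w7=1 clk=0 w8=0 w1=0 w3=1 w6=1 w0=1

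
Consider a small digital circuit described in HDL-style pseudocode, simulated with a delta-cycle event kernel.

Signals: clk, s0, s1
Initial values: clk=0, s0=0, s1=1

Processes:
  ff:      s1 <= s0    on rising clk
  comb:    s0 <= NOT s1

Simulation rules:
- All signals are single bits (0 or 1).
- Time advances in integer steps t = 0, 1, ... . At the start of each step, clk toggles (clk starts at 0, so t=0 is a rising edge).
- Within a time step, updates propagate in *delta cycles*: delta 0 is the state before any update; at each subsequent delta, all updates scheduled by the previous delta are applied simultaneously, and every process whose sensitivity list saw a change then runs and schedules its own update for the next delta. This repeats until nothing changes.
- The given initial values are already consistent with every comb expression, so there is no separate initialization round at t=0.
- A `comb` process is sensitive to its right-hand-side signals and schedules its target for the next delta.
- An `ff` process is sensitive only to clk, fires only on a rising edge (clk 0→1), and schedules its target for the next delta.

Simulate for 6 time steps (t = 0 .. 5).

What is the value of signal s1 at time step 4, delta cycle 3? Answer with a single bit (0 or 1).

0

t0.Δ0 s0=0 clk=0 s1=1
t0.Δ1 s0=0 clk=1 s1=1
t0.Δ2 s0=0 clk=1 s1=0
t0.Δ3 s0=1 clk=1 s1=0
t1.Δ0 s0=1 clk=1 s1=0
t1.Δ1 s0=1 clk=0 s1=0
t2.Δ0 s0=1 clk=0 s1=0
t2.Δ1 s0=1 clk=1 s1=0
t2.Δ2 s0=1 clk=1 s1=1
t2.Δ3 s0=0 clk=1 s1=1
t3.Δ0 s0=0 clk=1 s1=1
t3.Δ1 s0=0 clk=0 s1=1
t4.Δ0 s0=0 clk=0 s1=1
t4.Δ1 s0=0 clk=1 s1=1
t4.Δ2 s0=0 clk=1 s1=0
t4.Δ3 s0=1 clk=1 s1=0
t5.Δ0 s0=1 clk=1 s1=0
t5.Δ1 s0=1 clk=0 s1=0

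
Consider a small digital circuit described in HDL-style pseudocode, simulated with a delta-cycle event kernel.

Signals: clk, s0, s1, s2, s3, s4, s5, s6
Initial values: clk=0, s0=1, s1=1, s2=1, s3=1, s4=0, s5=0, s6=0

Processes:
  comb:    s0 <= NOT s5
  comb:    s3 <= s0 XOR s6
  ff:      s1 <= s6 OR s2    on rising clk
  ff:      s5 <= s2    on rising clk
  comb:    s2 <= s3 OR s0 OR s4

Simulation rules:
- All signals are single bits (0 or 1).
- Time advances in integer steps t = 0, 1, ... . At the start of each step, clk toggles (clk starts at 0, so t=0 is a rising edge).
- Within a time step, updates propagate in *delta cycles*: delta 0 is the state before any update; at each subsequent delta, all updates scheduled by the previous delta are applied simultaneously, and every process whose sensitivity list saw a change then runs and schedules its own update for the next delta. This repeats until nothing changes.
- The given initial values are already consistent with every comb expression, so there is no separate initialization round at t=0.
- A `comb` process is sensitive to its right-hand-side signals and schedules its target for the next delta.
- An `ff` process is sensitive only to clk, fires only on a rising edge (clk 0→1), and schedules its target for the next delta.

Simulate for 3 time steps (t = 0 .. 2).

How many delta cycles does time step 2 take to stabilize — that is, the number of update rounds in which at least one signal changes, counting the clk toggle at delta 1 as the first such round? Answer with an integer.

t=0 Δ0: s3=1 s0=1 s2=1 clk=0 s5=0 s4=0 s1=1 s6=0
  Δ1: clk:0→1
  Δ2: s5:0→1
  Δ3: s0:1→0
  Δ4: s3:1→0
  Δ5: s2:1→0
  (5Δ to stable)
t=1 Δ0: s3=0 s0=0 s2=0 clk=1 s5=1 s4=0 s1=1 s6=0
  Δ1: clk:1→0
  (1Δ to stable)
t=2 Δ0: s3=0 s0=0 s2=0 clk=0 s5=1 s4=0 s1=1 s6=0
  Δ1: clk:0→1
  Δ2: s5:1→0, s1:1→0
  Δ3: s0:0→1
  Δ4: s3:0→1, s2:0→1
  (4Δ to stable)

4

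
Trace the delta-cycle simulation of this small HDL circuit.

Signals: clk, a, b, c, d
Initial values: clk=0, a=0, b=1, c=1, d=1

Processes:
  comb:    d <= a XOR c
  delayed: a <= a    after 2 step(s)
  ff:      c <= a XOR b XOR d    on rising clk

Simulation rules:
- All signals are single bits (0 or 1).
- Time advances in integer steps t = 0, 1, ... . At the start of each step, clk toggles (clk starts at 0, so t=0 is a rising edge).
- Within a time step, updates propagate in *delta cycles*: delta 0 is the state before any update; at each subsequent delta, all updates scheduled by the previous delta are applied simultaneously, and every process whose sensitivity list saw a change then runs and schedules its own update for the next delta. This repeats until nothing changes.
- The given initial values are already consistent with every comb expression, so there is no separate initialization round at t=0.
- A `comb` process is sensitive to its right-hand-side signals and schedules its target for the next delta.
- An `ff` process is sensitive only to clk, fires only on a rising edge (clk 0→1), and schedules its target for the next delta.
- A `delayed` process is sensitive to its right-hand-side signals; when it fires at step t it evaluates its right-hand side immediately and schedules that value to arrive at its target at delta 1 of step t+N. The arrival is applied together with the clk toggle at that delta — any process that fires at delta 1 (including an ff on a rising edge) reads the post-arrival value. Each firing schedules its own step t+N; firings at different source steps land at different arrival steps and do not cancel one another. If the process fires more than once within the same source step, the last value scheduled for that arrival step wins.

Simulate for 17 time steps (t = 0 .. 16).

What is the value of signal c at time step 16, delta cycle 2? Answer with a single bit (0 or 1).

[bits: d,a,clk,c,b]
t=0: Δ0=10011 Δ1=10111 Δ2=10101 Δ3=00101 | 3Δ
t=1: Δ0=00101 Δ1=00001 | 1Δ
t=2: Δ0=00001 Δ1=00101 Δ2=00111 Δ3=10111 | 3Δ
t=3: Δ0=10111 Δ1=10011 | 1Δ
t=4: Δ0=10011 Δ1=10111 Δ2=10101 Δ3=00101 | 3Δ
t=5: Δ0=00101 Δ1=00001 | 1Δ
t=6: Δ0=00001 Δ1=00101 Δ2=00111 Δ3=10111 | 3Δ
t=7: Δ0=10111 Δ1=10011 | 1Δ
t=8: Δ0=10011 Δ1=10111 Δ2=10101 Δ3=00101 | 3Δ
t=9: Δ0=00101 Δ1=00001 | 1Δ
t=10: Δ0=00001 Δ1=00101 Δ2=00111 Δ3=10111 | 3Δ
t=11: Δ0=10111 Δ1=10011 | 1Δ
t=12: Δ0=10011 Δ1=10111 Δ2=10101 Δ3=00101 | 3Δ
t=13: Δ0=00101 Δ1=00001 | 1Δ
t=14: Δ0=00001 Δ1=00101 Δ2=00111 Δ3=10111 | 3Δ
t=15: Δ0=10111 Δ1=10011 | 1Δ
t=16: Δ0=10011 Δ1=10111 Δ2=10101 Δ3=00101 | 3Δ

0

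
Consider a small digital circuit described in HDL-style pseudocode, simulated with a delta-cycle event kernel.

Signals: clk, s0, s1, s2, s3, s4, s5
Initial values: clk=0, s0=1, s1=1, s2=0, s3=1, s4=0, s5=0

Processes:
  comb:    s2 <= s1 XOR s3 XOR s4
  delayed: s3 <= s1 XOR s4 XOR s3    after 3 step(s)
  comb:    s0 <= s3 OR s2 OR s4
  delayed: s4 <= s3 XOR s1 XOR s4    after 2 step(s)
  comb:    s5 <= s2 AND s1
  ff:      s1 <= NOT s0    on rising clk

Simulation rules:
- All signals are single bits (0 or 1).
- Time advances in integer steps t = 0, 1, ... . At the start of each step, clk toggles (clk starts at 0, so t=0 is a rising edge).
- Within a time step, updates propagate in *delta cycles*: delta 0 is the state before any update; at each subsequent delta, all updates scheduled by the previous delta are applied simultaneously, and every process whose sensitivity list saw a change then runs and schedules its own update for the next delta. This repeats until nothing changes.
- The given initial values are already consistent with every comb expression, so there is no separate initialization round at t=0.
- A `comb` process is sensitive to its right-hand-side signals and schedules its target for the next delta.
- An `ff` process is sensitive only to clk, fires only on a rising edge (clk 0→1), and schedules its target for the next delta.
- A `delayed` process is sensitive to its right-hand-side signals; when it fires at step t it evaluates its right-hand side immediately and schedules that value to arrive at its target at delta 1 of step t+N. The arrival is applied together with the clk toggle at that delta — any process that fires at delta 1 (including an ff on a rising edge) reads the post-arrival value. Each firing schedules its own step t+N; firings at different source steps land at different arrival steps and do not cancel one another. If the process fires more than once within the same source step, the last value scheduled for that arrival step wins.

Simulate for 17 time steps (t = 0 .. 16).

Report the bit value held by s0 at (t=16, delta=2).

1

[bits: s3,clk,s1,s0,s5,s2,s4]
t=0: Δ0=1011000 Δ1=1111000 Δ2=1101000 Δ3=1101010 | 3Δ
t=1: Δ0=1101010 Δ1=1001010 | 1Δ
t=2: Δ0=1001010 Δ1=1101011 Δ2=1101001 | 2Δ
t=3: Δ0=1101001 Δ1=1001001 | 1Δ
t=4: Δ0=1001001 Δ1=1101000 Δ2=1101010 | 2Δ
t=5: Δ0=1101010 Δ1=0001010 Δ2=0001000 Δ3=0000000 | 3Δ
t=6: Δ0=0000000 Δ1=0100001 Δ2=0111011 Δ3=0111101 Δ4=0111001 | 4Δ
t=7: Δ0=0111001 Δ1=1011000 | 1Δ
t=8: Δ0=1011000 Δ1=0111000 Δ2=0100010 Δ3=0101000 Δ4=0100000 | 4Δ
t=9: Δ0=0100000 Δ1=0000000 | 1Δ
t=10: Δ0=0000000 Δ1=0100000 Δ2=0110000 Δ3=0110010 Δ4=0111110 | 4Δ
t=11: Δ0=0111110 Δ1=0011110 | 1Δ
t=12: Δ0=0011110 Δ1=0111111 Δ2=0101101 Δ3=0101011 | 3Δ
t=13: Δ0=0101011 Δ1=1001011 Δ2=1001001 | 2Δ
t=14: Δ0=1001001 Δ1=1101001 | 1Δ
t=15: Δ0=1101001 Δ1=1001000 Δ2=1001010 | 2Δ
t=16: Δ0=1001010 Δ1=0101010 Δ2=0101000 Δ3=0100000 | 3Δ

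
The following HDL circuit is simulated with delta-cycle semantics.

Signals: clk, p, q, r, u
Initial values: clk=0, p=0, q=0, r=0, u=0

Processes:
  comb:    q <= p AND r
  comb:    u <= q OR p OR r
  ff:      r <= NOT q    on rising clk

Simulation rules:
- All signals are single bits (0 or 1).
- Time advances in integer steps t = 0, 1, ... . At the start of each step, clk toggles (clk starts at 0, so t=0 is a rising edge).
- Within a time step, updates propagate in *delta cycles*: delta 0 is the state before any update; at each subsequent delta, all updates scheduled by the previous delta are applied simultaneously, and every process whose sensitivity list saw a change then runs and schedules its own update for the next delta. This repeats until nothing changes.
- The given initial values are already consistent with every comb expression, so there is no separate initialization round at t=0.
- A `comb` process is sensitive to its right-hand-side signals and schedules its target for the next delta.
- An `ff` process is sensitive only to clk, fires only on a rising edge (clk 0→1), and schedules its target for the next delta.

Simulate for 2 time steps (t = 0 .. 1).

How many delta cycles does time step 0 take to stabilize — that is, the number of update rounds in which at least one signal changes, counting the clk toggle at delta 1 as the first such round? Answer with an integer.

3

t=0 Δ0: clk=0 p=0 q=0 r=0 u=0
  Δ1: clk:0→1
  Δ2: r:0→1
  Δ3: u:0→1
  (3Δ to stable)
t=1 Δ0: clk=1 p=0 q=0 r=1 u=1
  Δ1: clk:1→0
  (1Δ to stable)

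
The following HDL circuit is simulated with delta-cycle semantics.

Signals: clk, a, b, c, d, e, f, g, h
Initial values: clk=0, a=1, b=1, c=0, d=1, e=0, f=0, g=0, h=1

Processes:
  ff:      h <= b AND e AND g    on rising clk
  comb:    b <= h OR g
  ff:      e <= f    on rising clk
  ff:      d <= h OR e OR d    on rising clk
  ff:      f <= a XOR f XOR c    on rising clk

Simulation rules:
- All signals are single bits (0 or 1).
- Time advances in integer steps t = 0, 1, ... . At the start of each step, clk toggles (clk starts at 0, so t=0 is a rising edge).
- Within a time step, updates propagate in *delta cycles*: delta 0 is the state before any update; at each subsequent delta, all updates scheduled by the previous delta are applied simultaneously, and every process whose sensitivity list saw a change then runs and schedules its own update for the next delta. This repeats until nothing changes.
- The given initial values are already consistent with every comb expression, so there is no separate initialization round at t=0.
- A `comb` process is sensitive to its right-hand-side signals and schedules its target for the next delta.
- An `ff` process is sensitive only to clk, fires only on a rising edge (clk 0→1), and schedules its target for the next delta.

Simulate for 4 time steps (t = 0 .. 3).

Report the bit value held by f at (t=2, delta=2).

t=0 Δ0: f=0 clk=0 b=1 e=0 h=1 c=0 g=0 d=1 a=1
  Δ1: clk:0→1
  Δ2: f:0→1, h:1→0
  Δ3: b:1→0
  (3Δ to stable)
t=1 Δ0: f=1 clk=1 b=0 e=0 h=0 c=0 g=0 d=1 a=1
  Δ1: clk:1→0
  (1Δ to stable)
t=2 Δ0: f=1 clk=0 b=0 e=0 h=0 c=0 g=0 d=1 a=1
  Δ1: clk:0→1
  Δ2: f:1→0, e:0→1
  (2Δ to stable)
t=3 Δ0: f=0 clk=1 b=0 e=1 h=0 c=0 g=0 d=1 a=1
  Δ1: clk:1→0
  (1Δ to stable)

0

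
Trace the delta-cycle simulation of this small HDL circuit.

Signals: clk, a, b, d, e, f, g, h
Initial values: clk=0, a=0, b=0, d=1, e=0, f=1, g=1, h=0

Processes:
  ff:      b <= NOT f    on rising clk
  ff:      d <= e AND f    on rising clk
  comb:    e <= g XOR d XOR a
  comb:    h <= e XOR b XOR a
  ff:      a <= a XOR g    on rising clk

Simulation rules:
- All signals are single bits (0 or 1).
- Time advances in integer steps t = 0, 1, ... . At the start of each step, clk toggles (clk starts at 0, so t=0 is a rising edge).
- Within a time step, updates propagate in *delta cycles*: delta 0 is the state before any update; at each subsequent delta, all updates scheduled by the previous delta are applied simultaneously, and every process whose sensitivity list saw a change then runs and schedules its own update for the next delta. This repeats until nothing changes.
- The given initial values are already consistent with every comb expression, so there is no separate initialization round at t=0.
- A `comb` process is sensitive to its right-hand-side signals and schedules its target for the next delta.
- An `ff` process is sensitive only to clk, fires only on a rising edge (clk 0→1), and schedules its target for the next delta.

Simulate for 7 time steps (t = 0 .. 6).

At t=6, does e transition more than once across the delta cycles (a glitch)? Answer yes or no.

no

[bits: h,g,f,d,a,b,clk,e]
t=0: Δ0=01110000 Δ1=01110010 Δ2=01101010 Δ3=11101010 | 3Δ
t=1: Δ0=11101010 Δ1=11101000 | 1Δ
t=2: Δ0=11101000 Δ1=11101010 Δ2=11100010 Δ3=01100011 Δ4=11100011 | 4Δ
t=3: Δ0=11100011 Δ1=11100001 | 1Δ
t=4: Δ0=11100001 Δ1=11100011 Δ2=11111011 Δ3=01111011 | 3Δ
t=5: Δ0=01111011 Δ1=01111001 | 1Δ
t=6: Δ0=01111001 Δ1=01111011 Δ2=01110011 Δ3=11110010 Δ4=01110010 | 4Δ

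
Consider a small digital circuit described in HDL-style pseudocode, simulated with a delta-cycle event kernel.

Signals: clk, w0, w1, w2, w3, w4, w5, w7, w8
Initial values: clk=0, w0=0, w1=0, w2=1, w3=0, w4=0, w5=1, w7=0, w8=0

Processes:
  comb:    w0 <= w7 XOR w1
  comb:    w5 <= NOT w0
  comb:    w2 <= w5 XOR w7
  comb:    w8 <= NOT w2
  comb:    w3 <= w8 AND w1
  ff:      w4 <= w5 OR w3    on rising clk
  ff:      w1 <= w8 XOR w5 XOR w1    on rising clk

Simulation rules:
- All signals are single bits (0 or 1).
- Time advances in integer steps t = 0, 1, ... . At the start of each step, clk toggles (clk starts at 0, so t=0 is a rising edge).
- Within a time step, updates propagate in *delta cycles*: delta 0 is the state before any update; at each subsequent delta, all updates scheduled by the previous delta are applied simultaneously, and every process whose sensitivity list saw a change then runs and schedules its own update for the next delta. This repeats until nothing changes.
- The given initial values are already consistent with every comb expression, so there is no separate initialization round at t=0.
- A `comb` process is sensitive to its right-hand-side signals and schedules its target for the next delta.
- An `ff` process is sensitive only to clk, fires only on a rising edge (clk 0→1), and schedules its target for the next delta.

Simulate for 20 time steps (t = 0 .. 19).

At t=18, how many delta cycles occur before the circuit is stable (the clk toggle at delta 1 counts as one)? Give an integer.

t=0 Δ0: w4=0 w7=0 clk=0 w3=0 w2=1 w1=0 w0=0 w8=0 w5=1
  Δ1: clk:0→1
  Δ2: w4:0→1, w1:0→1
  Δ3: w0:0→1
  Δ4: w5:1→0
  Δ5: w2:1→0
  Δ6: w8:0→1
  Δ7: w3:0→1
  (7Δ to stable)
t=1 Δ0: w4=1 w7=0 clk=1 w3=1 w2=0 w1=1 w0=1 w8=1 w5=0
  Δ1: clk:1→0
  (1Δ to stable)
t=2 Δ0: w4=1 w7=0 clk=0 w3=1 w2=0 w1=1 w0=1 w8=1 w5=0
  Δ1: clk:0→1
  Δ2: w1:1→0
  Δ3: w3:1→0, w0:1→0
  Δ4: w5:0→1
  Δ5: w2:0→1
  Δ6: w8:1→0
  (6Δ to stable)
t=3 Δ0: w4=1 w7=0 clk=1 w3=0 w2=1 w1=0 w0=0 w8=0 w5=1
  Δ1: clk:1→0
  (1Δ to stable)
t=4 Δ0: w4=1 w7=0 clk=0 w3=0 w2=1 w1=0 w0=0 w8=0 w5=1
  Δ1: clk:0→1
  Δ2: w1:0→1
  Δ3: w0:0→1
  Δ4: w5:1→0
  Δ5: w2:1→0
  Δ6: w8:0→1
  Δ7: w3:0→1
  (7Δ to stable)
t=5 Δ0: w4=1 w7=0 clk=1 w3=1 w2=0 w1=1 w0=1 w8=1 w5=0
  Δ1: clk:1→0
  (1Δ to stable)
t=6 Δ0: w4=1 w7=0 clk=0 w3=1 w2=0 w1=1 w0=1 w8=1 w5=0
  Δ1: clk:0→1
  Δ2: w1:1→0
  Δ3: w3:1→0, w0:1→0
  Δ4: w5:0→1
  Δ5: w2:0→1
  Δ6: w8:1→0
  (6Δ to stable)
t=7 Δ0: w4=1 w7=0 clk=1 w3=0 w2=1 w1=0 w0=0 w8=0 w5=1
  Δ1: clk:1→0
  (1Δ to stable)
t=8 Δ0: w4=1 w7=0 clk=0 w3=0 w2=1 w1=0 w0=0 w8=0 w5=1
  Δ1: clk:0→1
  Δ2: w1:0→1
  Δ3: w0:0→1
  Δ4: w5:1→0
  Δ5: w2:1→0
  Δ6: w8:0→1
  Δ7: w3:0→1
  (7Δ to stable)
t=9 Δ0: w4=1 w7=0 clk=1 w3=1 w2=0 w1=1 w0=1 w8=1 w5=0
  Δ1: clk:1→0
  (1Δ to stable)
t=10 Δ0: w4=1 w7=0 clk=0 w3=1 w2=0 w1=1 w0=1 w8=1 w5=0
  Δ1: clk:0→1
  Δ2: w1:1→0
  Δ3: w3:1→0, w0:1→0
  Δ4: w5:0→1
  Δ5: w2:0→1
  Δ6: w8:1→0
  (6Δ to stable)
t=11 Δ0: w4=1 w7=0 clk=1 w3=0 w2=1 w1=0 w0=0 w8=0 w5=1
  Δ1: clk:1→0
  (1Δ to stable)
t=12 Δ0: w4=1 w7=0 clk=0 w3=0 w2=1 w1=0 w0=0 w8=0 w5=1
  Δ1: clk:0→1
  Δ2: w1:0→1
  Δ3: w0:0→1
  Δ4: w5:1→0
  Δ5: w2:1→0
  Δ6: w8:0→1
  Δ7: w3:0→1
  (7Δ to stable)
t=13 Δ0: w4=1 w7=0 clk=1 w3=1 w2=0 w1=1 w0=1 w8=1 w5=0
  Δ1: clk:1→0
  (1Δ to stable)
t=14 Δ0: w4=1 w7=0 clk=0 w3=1 w2=0 w1=1 w0=1 w8=1 w5=0
  Δ1: clk:0→1
  Δ2: w1:1→0
  Δ3: w3:1→0, w0:1→0
  Δ4: w5:0→1
  Δ5: w2:0→1
  Δ6: w8:1→0
  (6Δ to stable)
t=15 Δ0: w4=1 w7=0 clk=1 w3=0 w2=1 w1=0 w0=0 w8=0 w5=1
  Δ1: clk:1→0
  (1Δ to stable)
t=16 Δ0: w4=1 w7=0 clk=0 w3=0 w2=1 w1=0 w0=0 w8=0 w5=1
  Δ1: clk:0→1
  Δ2: w1:0→1
  Δ3: w0:0→1
  Δ4: w5:1→0
  Δ5: w2:1→0
  Δ6: w8:0→1
  Δ7: w3:0→1
  (7Δ to stable)
t=17 Δ0: w4=1 w7=0 clk=1 w3=1 w2=0 w1=1 w0=1 w8=1 w5=0
  Δ1: clk:1→0
  (1Δ to stable)
t=18 Δ0: w4=1 w7=0 clk=0 w3=1 w2=0 w1=1 w0=1 w8=1 w5=0
  Δ1: clk:0→1
  Δ2: w1:1→0
  Δ3: w3:1→0, w0:1→0
  Δ4: w5:0→1
  Δ5: w2:0→1
  Δ6: w8:1→0
  (6Δ to stable)
t=19 Δ0: w4=1 w7=0 clk=1 w3=0 w2=1 w1=0 w0=0 w8=0 w5=1
  Δ1: clk:1→0
  (1Δ to stable)

6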